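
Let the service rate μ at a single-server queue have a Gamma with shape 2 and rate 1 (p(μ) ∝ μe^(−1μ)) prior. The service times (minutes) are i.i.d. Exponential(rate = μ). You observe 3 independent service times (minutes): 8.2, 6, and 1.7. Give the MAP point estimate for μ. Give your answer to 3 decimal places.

μ̂_MAP = 0.237

The Exponential(rate=μ) likelihood is ∝ μ^n e^(−μΣtᵢ). Here n = 3 and Σtᵢ = 8.2 + 6 + 1.7 = 15.9.
Posterior ∝ μe^(−1μ) · μ^3e^(−15.9μ) = μ^4e^(−16.9μ), i.e. Gamma(5, 16.9).
Mode = (a−1)/b = 4/16.9 ≈ 0.237.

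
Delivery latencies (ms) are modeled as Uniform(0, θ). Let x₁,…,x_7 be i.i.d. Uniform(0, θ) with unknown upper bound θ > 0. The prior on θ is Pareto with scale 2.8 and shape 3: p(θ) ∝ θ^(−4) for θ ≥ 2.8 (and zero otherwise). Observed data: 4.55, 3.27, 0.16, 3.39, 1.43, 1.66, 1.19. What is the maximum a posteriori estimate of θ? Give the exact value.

The Uniform(0, θ) likelihood is θ^(−n) for θ ≥ max(xᵢ), zero otherwise. Here max(xᵢ) = 4.55.
Posterior ∝ θ^(−4) · θ^(−7) = θ^(−11) on θ ≥ max(2.8, 4.55) = 4.55.
This density is strictly decreasing in θ, so the posterior mode lies at the lower boundary of the support.

θ̂_MAP = 4.55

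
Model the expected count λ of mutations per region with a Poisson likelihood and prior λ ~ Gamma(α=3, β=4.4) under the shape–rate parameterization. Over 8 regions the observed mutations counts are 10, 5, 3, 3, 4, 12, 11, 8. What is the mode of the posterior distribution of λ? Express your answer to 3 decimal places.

Σxᵢ = 10+5+3+3+4+12+11+8 = 56, with n = 8.
Posterior ∝ λ^2e^(−4.4λ) · λ^56e^(−8λ) = λ^58e^(−12.4λ), i.e. Gamma(shape=59, rate=12.4).
The mode of a Gamma(a, b) with a ≥ 1 (shape–rate) is (a−1)/b = 58/12.4 ≈ 4.677.

λ̂_MAP = 4.677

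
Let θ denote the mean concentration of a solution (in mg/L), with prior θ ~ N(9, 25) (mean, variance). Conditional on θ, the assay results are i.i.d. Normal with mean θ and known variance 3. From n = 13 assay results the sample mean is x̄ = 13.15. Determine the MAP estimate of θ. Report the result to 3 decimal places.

n = 13, x̄ = 13.15.
For a Normal prior and Normal likelihood with known variance, the posterior is Normal; its mode equals its mean, the precision-weighted average.
Prior precision 1/σ₀² = 1/25 = 0.04; data precision n/σ² = 13/3.
θ̂ = (0.04·9 + (13/3)·13.15) / (0.04 + 13/3) = (17203/300)/(328/75) = 17203/1312 ≈ 13.112.

θ̂_MAP = 13.112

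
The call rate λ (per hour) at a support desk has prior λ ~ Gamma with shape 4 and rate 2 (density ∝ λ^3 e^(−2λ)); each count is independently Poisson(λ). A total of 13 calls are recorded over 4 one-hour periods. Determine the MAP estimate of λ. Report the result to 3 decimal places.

λ̂_MAP = 2.667

Σxᵢ = 13, n = 4.
Posterior ∝ λ^3e^(−2λ) · λ^13e^(−4λ) = λ^16e^(−6λ), i.e. Gamma(shape=17, rate=6).
The mode of a Gamma(a, b) with a ≥ 1 (shape–rate) is (a−1)/b = 16/6 ≈ 2.667.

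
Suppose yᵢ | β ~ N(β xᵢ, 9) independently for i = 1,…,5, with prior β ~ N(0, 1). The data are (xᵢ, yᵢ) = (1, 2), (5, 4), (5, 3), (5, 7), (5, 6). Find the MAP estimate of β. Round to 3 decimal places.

β̂_MAP = 0.927

log p(β | y) = −Σ(yᵢ − βxᵢ)²/(2·9) − β²/(2·1) + const.
Setting the derivative to zero: Σxᵢ(yᵢ − βxᵢ)/9 − β/1 = 0, so β = Σxᵢyᵢ / (Σxᵢ² + σ²/τ²).
Σxᵢyᵢ = 1·2 + 5·4 + 5·3 + 5·7 + 5·6 = 102; Σxᵢ² = 101; σ²/τ² = 9.
β̂_MAP = 102 / (101 + 9) = 102/110 ≈ 0.927.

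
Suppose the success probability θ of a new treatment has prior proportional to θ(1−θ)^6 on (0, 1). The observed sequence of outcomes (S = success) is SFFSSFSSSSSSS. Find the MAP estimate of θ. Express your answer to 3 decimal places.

The prior density ∝ θ(1−θ)^6 is the kernel of Beta(2, 7).
Data: 10 successes in 13 trials (from the sequence). The binomial likelihood contributes θ^10(1−θ)^3, so the posterior is Beta(2+10, 7+3) = Beta(12, 10).
For Beta(a, b) with a, b > 1 the mode is (a−1)/(a+b−2) = 11/20 ≈ 0.550.

θ̂_MAP = 0.550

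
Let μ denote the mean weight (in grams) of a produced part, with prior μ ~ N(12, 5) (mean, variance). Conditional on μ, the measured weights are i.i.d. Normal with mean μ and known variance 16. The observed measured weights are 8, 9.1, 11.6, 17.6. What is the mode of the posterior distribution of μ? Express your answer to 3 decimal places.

n = 4; x̄ = (8 + 9.1 + 11.6 + 17.6)/4 = 46.3/4 = 11.575.
For a Normal prior and Normal likelihood with known variance, the posterior is Normal; its mode equals its mean, the precision-weighted average.
Prior precision 1/σ₀² = 1/5 = 0.2; data precision n/σ² = 4/16 = 0.25.
μ̂ = (0.2·12 + 0.25·11.575) / (0.2 + 0.25) = 5.29375/0.45 = 847/72 ≈ 11.764.

μ̂_MAP = 11.764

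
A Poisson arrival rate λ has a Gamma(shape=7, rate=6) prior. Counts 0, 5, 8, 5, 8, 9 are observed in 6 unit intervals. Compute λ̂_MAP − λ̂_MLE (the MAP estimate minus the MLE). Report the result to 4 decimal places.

Σxᵢ = 35. Posterior is Gamma(42, 12); MAP = (42−1)/12 = 41/12 ≈ 3.41667.
MLE = x̄ = 35/6 ≈ 5.83333.
Difference = 41/12 − 35/6 = -29/12 ≈ -2.4167.

MAP − MLE = -2.4167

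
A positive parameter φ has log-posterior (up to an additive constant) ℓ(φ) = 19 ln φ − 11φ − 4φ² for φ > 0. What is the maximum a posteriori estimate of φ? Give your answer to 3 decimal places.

φ̂_MAP = 1.000

ℓ'(φ) = 19/φ − 11 − 8φ. Setting this to zero and multiplying by φ: 8φ² + 11φ − 19 = 0.
φ = (−11 + √(11² + 4·8·19)) / (2·8) = (−11 + √729) / 16 = (−11 + 27)/16 = 1.
ℓ''(φ) = −19/φ² − 8 < 0, confirming a maximum.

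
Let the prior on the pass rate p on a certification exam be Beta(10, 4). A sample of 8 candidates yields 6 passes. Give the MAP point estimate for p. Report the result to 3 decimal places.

p̂_MAP = 0.750

Prior: Beta(10, 4).
Data: 6 successes in 8 trials. The binomial likelihood contributes p^6(1−p)^2, so the posterior is Beta(10+6, 4+2) = Beta(16, 6).
For Beta(a, b) with a, b > 1 the mode is (a−1)/(a+b−2) = 15/20 ≈ 0.750.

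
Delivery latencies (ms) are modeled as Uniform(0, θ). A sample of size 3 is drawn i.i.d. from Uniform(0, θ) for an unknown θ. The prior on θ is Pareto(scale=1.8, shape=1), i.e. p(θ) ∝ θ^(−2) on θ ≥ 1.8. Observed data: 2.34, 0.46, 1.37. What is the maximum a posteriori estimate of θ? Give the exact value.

θ̂_MAP = 2.34

The Uniform(0, θ) likelihood is θ^(−n) for θ ≥ max(xᵢ), zero otherwise. Here max(xᵢ) = 2.34.
Posterior ∝ θ^(−2) · θ^(−3) = θ^(−5) on θ ≥ max(1.8, 2.34) = 2.34.
This density is strictly decreasing in θ, so the posterior mode lies at the lower boundary of the support.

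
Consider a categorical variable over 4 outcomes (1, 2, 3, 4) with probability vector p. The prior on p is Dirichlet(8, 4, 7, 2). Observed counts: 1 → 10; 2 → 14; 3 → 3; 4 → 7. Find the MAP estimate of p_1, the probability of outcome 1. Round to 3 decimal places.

MAP estimate: 0.333

The posterior is Dirichlet(αᵢ + nᵢ) = Dirichlet(18, 18, 10, 9).
For a Dirichlet(a₁,…,a_K) with all aᵢ > 1, the mode has j-th component (aⱼ − 1)/(Σaᵢ − K).
Here Σaᵢ = 55 and K = 4, so p_1 = (18 − 1)/(55 − 4) = 17/51 ≈ 0.333.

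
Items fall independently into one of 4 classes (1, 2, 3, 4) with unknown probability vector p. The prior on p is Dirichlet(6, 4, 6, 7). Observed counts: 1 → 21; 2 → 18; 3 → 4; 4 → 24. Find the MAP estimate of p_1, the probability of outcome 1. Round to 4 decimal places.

MAP estimate: 0.3023

The posterior is Dirichlet(αᵢ + nᵢ) = Dirichlet(27, 22, 10, 31).
For a Dirichlet(a₁,…,a_K) with all aᵢ > 1, the mode has j-th component (aⱼ − 1)/(Σaᵢ − K).
Here Σaᵢ = 90 and K = 4, so p_1 = (27 − 1)/(90 − 4) = 26/86 ≈ 0.3023.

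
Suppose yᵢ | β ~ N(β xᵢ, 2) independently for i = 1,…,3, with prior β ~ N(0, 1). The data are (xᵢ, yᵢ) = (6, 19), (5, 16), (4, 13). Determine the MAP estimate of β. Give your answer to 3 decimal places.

β̂_MAP = 3.114

log p(β | y) = −Σ(yᵢ − βxᵢ)²/(2·2) − β²/(2·1) + const.
Setting the derivative to zero: Σxᵢ(yᵢ − βxᵢ)/2 − β/1 = 0, so β = Σxᵢyᵢ / (Σxᵢ² + σ²/τ²).
Σxᵢyᵢ = 6·19 + 5·16 + 4·13 = 246; Σxᵢ² = 77; σ²/τ² = 2.
β̂_MAP = 246 / (77 + 2) = 246/79 ≈ 3.114.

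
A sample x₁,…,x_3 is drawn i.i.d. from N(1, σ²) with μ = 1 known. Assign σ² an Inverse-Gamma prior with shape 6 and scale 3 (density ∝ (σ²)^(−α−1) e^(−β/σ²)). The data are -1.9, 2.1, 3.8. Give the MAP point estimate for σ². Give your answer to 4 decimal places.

σ̂²_MAP = 1.3800

Sum of squared deviations about the known mean: SS = (-1.9−1)² + (2.1−1)² + (3.8−1)² = 17.46.
The Normal likelihood contributes (σ²)^(−n/2) exp(−SS/(2σ²)), so the posterior is Inverse-Gamma(α + n/2, β + SS/2) = Inverse-Gamma(7.5, 11.73).
The mode of Inverse-Gamma(a, b) is b/(a+1) = 11.73/8.5 ≈ 1.3800.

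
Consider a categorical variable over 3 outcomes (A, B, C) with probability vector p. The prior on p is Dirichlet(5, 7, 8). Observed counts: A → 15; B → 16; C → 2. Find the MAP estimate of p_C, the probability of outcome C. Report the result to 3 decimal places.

MAP estimate of p_C = 0.180

The posterior is Dirichlet(αᵢ + nᵢ) = Dirichlet(20, 23, 10).
For a Dirichlet(a₁,…,a_K) with all aᵢ > 1, the mode has j-th component (aⱼ − 1)/(Σaᵢ − K).
Here Σaᵢ = 53 and K = 3, so p_C = (10 − 1)/(53 − 3) = 9/50 ≈ 0.180.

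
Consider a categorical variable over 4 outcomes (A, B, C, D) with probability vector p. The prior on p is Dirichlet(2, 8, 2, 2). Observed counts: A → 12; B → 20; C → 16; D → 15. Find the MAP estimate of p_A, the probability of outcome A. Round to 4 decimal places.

MAP estimate of p_A = 0.1781

The posterior is Dirichlet(αᵢ + nᵢ) = Dirichlet(14, 28, 18, 17).
For a Dirichlet(a₁,…,a_K) with all aᵢ > 1, the mode has j-th component (aⱼ − 1)/(Σaᵢ − K).
Here Σaᵢ = 77 and K = 4, so p_A = (14 − 1)/(77 − 4) = 13/73 ≈ 0.1781.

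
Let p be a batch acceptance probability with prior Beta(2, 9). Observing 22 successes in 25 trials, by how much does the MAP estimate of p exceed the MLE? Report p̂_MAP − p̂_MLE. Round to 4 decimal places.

Posterior is Beta(24, 12); MAP = (24−1)/(36−2) = 23/34 ≈ 0.67647.
MLE ignores the prior: p̂_MLE = k/n = 22/25 ≈ 0.88000.
Difference = 23/34 − 22/25 = -173/850 ≈ -0.2035.

MAP − MLE = -0.2035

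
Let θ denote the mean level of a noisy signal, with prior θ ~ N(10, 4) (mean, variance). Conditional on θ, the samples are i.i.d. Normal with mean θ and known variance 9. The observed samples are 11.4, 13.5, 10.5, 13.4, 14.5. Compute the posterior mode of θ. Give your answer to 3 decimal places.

n = 5; x̄ = (11.4 + 13.5 + 10.5 + 13.4 + 14.5)/5 = 63.3/5 = 12.66.
For a Normal prior and Normal likelihood with known variance, the posterior is Normal; its mode equals its mean, the precision-weighted average.
Prior precision 1/σ₀² = 1/4 = 0.25; data precision n/σ² = 5/9.
θ̂ = (0.25·10 + (5/9)·12.66) / (0.25 + 5/9) = (143/15)/(29/36) = 1716/145 ≈ 11.834.

θ̂_MAP = 11.834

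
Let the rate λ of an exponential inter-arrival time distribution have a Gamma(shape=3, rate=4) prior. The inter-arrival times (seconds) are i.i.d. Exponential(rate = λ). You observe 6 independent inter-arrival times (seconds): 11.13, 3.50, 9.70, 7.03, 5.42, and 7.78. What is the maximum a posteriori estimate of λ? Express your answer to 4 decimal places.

The Exponential(rate=λ) likelihood is ∝ λ^n e^(−λΣtᵢ). Here n = 6 and Σtᵢ = 11.13 + 3.50 + 9.70 + 7.03 + 5.42 + 7.78 = 44.56.
Posterior ∝ λ^2e^(−4λ) · λ^6e^(−44.56λ) = λ^8e^(−48.56λ), i.e. Gamma(9, 48.56).
Mode = (a−1)/b = 8/48.56 ≈ 0.1647.

λ̂_MAP = 0.1647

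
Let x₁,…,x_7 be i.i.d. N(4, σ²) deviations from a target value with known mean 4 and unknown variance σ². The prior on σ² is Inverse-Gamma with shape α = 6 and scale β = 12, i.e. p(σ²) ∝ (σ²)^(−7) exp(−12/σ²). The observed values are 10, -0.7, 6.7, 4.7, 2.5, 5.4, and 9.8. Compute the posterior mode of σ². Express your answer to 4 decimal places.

Sum of squared deviations about the known mean: SS = (10−4)² + (-0.7−4)² + (6.7−4)² + (4.7−4)² + (2.5−4)² + (5.4−4)² + (9.8−4)² = 103.72.
The Normal likelihood contributes (σ²)^(−n/2) exp(−SS/(2σ²)), so the posterior is Inverse-Gamma(α + n/2, β + SS/2) = Inverse-Gamma(9.5, 63.86).
The mode of Inverse-Gamma(a, b) is b/(a+1) = 63.86/10.5 ≈ 6.0819.

σ̂²_MAP = 6.0819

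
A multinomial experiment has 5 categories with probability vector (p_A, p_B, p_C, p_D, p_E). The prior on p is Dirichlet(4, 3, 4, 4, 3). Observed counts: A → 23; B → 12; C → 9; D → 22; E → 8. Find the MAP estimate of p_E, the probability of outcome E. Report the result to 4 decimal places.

The posterior is Dirichlet(αᵢ + nᵢ) = Dirichlet(27, 15, 13, 26, 11).
For a Dirichlet(a₁,…,a_K) with all aᵢ > 1, the mode has j-th component (aⱼ − 1)/(Σaᵢ − K).
Here Σaᵢ = 92 and K = 5, so p_E = (11 − 1)/(92 − 5) = 10/87 ≈ 0.1149.

MAP estimate of p_E = 0.1149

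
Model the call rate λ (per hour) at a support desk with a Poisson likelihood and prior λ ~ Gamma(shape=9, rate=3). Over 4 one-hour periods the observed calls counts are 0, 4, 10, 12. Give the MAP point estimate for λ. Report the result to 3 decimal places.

Σxᵢ = 0+4+10+12 = 26, with n = 4.
Posterior ∝ λ^8e^(−3λ) · λ^26e^(−4λ) = λ^34e^(−7λ), i.e. Gamma(shape=35, rate=7).
The mode of a Gamma(a, b) with a ≥ 1 (shape–rate) is (a−1)/b = 34/7 ≈ 4.857.

λ̂_MAP = 4.857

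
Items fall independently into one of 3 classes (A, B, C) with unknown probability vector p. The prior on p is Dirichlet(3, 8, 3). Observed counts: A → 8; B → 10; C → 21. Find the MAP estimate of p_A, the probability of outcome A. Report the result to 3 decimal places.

MAP estimate of p_A = 0.200

The posterior is Dirichlet(αᵢ + nᵢ) = Dirichlet(11, 18, 24).
For a Dirichlet(a₁,…,a_K) with all aᵢ > 1, the mode has j-th component (aⱼ − 1)/(Σaᵢ − K).
Here Σaᵢ = 53 and K = 3, so p_A = (11 − 1)/(53 − 3) = 10/50 ≈ 0.200.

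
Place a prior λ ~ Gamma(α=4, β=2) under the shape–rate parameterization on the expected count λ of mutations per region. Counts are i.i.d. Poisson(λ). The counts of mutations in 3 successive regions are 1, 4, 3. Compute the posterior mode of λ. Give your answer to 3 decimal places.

Σxᵢ = 1+4+3 = 8, with n = 3.
Posterior ∝ λ^3e^(−2λ) · λ^8e^(−3λ) = λ^11e^(−5λ), i.e. Gamma(shape=12, rate=5).
The mode of a Gamma(a, b) with a ≥ 1 (shape–rate) is (a−1)/b = 11/5 ≈ 2.200.

λ̂_MAP = 2.200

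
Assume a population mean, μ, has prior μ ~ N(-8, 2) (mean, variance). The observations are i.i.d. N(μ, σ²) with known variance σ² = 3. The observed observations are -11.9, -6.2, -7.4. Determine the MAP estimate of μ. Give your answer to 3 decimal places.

n = 3; x̄ = ((-11.9) + (-6.2) + (-7.4))/3 = -25.5/3 = -8.5.
For a Normal prior and Normal likelihood with known variance, the posterior is Normal; its mode equals its mean, the precision-weighted average.
Prior precision 1/σ₀² = 1/2 = 0.5; data precision n/σ² = 3/3 = 1.
μ̂ = (0.5·(-8) + 1·(-8.5)) / (0.5 + 1) = (-12.5)/1.5 = -25/3 ≈ -8.333.

μ̂_MAP = -8.333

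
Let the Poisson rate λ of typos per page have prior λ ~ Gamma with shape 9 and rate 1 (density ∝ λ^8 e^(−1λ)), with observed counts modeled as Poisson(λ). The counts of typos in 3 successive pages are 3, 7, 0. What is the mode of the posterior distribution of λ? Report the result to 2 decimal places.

Σxᵢ = 3+7+0 = 10, with n = 3.
Posterior ∝ λ^8e^(−1λ) · λ^10e^(−3λ) = λ^18e^(−4λ), i.e. Gamma(shape=19, rate=4).
The mode of a Gamma(a, b) with a ≥ 1 (shape–rate) is (a−1)/b = 18/4 ≈ 4.50.

λ̂_MAP = 4.50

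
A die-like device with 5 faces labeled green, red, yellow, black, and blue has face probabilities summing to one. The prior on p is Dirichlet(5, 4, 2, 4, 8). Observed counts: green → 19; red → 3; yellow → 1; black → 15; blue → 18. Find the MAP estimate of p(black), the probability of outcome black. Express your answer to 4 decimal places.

MAP estimate of p(black) = 0.2432

The posterior is Dirichlet(αᵢ + nᵢ) = Dirichlet(24, 7, 3, 19, 26).
For a Dirichlet(a₁,…,a_K) with all aᵢ > 1, the mode has j-th component (aⱼ − 1)/(Σaᵢ − K).
Here Σaᵢ = 79 and K = 5, so p(black) = (19 − 1)/(79 − 5) = 18/74 ≈ 0.2432.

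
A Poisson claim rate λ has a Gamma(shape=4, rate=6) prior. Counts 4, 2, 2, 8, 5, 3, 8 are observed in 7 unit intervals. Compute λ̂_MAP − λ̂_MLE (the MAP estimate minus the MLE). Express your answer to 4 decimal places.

MAP − MLE = -1.8791

Σxᵢ = 32. Posterior is Gamma(36, 13); MAP = (36−1)/13 = 35/13 ≈ 2.69231.
MLE = x̄ = 32/7 ≈ 4.57143.
Difference = 35/13 − 32/7 = -171/91 ≈ -1.8791.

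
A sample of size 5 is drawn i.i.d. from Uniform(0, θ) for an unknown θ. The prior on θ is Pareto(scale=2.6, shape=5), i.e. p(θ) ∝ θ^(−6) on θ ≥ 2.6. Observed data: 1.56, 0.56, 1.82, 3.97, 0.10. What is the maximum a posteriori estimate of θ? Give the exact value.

The Uniform(0, θ) likelihood is θ^(−n) for θ ≥ max(xᵢ), zero otherwise. Here max(xᵢ) = 3.97.
Posterior ∝ θ^(−6) · θ^(−5) = θ^(−11) on θ ≥ max(2.6, 3.97) = 3.97.
This density is strictly decreasing in θ, so the posterior mode lies at the lower boundary of the support.

θ̂_MAP = 3.97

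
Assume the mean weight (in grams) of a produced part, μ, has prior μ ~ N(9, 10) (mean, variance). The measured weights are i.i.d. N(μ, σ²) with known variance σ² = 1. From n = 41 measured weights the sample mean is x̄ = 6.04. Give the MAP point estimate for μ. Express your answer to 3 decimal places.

μ̂_MAP = 6.047

n = 41, x̄ = 6.04.
For a Normal prior and Normal likelihood with known variance, the posterior is Normal; its mode equals its mean, the precision-weighted average.
Prior precision 1/σ₀² = 1/10 = 0.1; data precision n/σ² = 41/1 = 41.
μ̂ = (0.1·9 + 41·6.04) / (0.1 + 41) = 248.54/41.1 = 12427/2055 ≈ 6.047.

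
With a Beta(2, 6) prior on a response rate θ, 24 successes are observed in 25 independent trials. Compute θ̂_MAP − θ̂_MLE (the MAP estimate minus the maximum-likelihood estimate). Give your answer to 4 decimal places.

Posterior is Beta(26, 7); MAP = (26−1)/(33−2) = 25/31 ≈ 0.80645.
MLE ignores the prior: θ̂_MLE = k/n = 24/25 ≈ 0.96000.
Difference = 25/31 − 24/25 = -119/775 ≈ -0.1535.

MAP − MLE = -0.1535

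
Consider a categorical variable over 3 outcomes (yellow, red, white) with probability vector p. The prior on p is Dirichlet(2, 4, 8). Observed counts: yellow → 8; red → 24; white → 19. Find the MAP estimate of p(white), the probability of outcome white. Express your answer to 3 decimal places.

The posterior is Dirichlet(αᵢ + nᵢ) = Dirichlet(10, 28, 27).
For a Dirichlet(a₁,…,a_K) with all aᵢ > 1, the mode has j-th component (aⱼ − 1)/(Σaᵢ − K).
Here Σaᵢ = 65 and K = 3, so p(white) = (27 − 1)/(65 − 3) = 26/62 ≈ 0.419.

MAP estimate of p(white) = 0.419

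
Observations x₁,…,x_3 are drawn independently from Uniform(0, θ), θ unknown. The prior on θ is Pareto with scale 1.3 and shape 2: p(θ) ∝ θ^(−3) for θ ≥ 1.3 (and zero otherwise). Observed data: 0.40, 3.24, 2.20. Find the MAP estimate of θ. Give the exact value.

θ̂_MAP = 3.24

The Uniform(0, θ) likelihood is θ^(−n) for θ ≥ max(xᵢ), zero otherwise. Here max(xᵢ) = 3.24.
Posterior ∝ θ^(−3) · θ^(−3) = θ^(−6) on θ ≥ max(1.3, 3.24) = 3.24.
This density is strictly decreasing in θ, so the posterior mode lies at the lower boundary of the support.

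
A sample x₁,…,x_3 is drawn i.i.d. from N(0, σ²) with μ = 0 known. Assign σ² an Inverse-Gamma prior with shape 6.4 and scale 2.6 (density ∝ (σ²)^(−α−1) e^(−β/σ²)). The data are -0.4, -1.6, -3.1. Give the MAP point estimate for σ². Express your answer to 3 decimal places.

σ̂²_MAP = 0.985

Sum of squared deviations about the known mean: SS = (-0.4−0)² + (-1.6−0)² + (-3.1−0)² = 12.33.
The Normal likelihood contributes (σ²)^(−n/2) exp(−SS/(2σ²)), so the posterior is Inverse-Gamma(α + n/2, β + SS/2) = Inverse-Gamma(7.9, 8.765).
The mode of Inverse-Gamma(a, b) is b/(a+1) = 8.765/8.9 ≈ 0.985.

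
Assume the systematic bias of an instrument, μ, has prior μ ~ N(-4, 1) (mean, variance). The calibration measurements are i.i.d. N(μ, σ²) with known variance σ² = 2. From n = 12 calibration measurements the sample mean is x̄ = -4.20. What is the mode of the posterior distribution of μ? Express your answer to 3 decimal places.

n = 12, x̄ = -4.20.
For a Normal prior and Normal likelihood with known variance, the posterior is Normal; its mode equals its mean, the precision-weighted average.
Prior precision 1/σ₀² = 1/1 = 1; data precision n/σ² = 12/2 = 6.
μ̂ = (1·(-4) + 6·(-4.2)) / (1 + 6) = (-29.2)/7 = -146/35 ≈ -4.171.

μ̂_MAP = -4.171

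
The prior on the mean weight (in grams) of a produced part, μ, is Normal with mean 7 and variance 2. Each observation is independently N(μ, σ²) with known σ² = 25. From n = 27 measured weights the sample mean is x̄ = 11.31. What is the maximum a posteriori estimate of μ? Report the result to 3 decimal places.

μ̂_MAP = 9.946

n = 27, x̄ = 11.31.
For a Normal prior and Normal likelihood with known variance, the posterior is Normal; its mode equals its mean, the precision-weighted average.
Prior precision 1/σ₀² = 1/2 = 0.5; data precision n/σ² = 27/25 = 1.08.
μ̂ = (0.5·7 + 1.08·11.31) / (0.5 + 1.08) = 15.7148/1.58 = 39287/3950 ≈ 9.946.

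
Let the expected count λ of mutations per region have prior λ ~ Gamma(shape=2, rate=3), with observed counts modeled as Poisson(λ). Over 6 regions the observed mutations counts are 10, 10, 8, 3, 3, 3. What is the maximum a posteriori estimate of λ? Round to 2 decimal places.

Σxᵢ = 10+10+8+3+3+3 = 37, with n = 6.
Posterior ∝ λe^(−3λ) · λ^37e^(−6λ) = λ^38e^(−9λ), i.e. Gamma(shape=39, rate=9).
The mode of a Gamma(a, b) with a ≥ 1 (shape–rate) is (a−1)/b = 38/9 ≈ 4.22.

λ̂_MAP = 4.22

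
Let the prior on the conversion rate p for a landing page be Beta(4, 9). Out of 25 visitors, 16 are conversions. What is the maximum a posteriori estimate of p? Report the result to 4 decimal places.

p̂_MAP = 0.5278

Prior: Beta(4, 9).
Data: 16 successes in 25 trials. The binomial likelihood contributes p^16(1−p)^9, so the posterior is Beta(4+16, 9+9) = Beta(20, 18).
For Beta(a, b) with a, b > 1 the mode is (a−1)/(a+b−2) = 19/36 ≈ 0.5278.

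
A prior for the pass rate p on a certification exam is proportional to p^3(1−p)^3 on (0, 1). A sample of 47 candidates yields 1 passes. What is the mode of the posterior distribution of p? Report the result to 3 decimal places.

p̂_MAP = 0.075

The prior density ∝ p^3(1−p)^3 is the kernel of Beta(4, 4).
Data: 1 success in 47 trials. The binomial likelihood contributes p(1−p)^46, so the posterior is Beta(4+1, 4+46) = Beta(5, 50).
For Beta(a, b) with a, b > 1 the mode is (a−1)/(a+b−2) = 4/53 ≈ 0.075.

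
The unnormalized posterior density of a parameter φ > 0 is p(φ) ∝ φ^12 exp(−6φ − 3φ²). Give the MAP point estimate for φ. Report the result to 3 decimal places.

φ̂_MAP = 1.000

ℓ'(φ) = 12/φ − 6 − 6φ. Setting this to zero and multiplying by φ: 6φ² + 6φ − 12 = 0.
φ = (−6 + √(6² + 4·6·12)) / (2·6) = (−6 + √324) / 12 = (−6 + 18)/12 = 1.
ℓ''(φ) = −12/φ² − 6 < 0, confirming a maximum.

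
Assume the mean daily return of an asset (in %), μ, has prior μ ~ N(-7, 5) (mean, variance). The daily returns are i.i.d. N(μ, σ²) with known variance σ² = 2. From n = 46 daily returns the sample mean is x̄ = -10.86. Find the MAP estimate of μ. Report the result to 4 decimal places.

n = 46, x̄ = -10.86.
For a Normal prior and Normal likelihood with known variance, the posterior is Normal; its mode equals its mean, the precision-weighted average.
Prior precision 1/σ₀² = 1/5 = 0.2; data precision n/σ² = 46/2 = 23.
μ̂ = (0.2·(-7) + 23·(-10.86)) / (0.2 + 23) = (-251.18)/23.2 = -12559/1160 ≈ -10.8267.

μ̂_MAP = -10.8267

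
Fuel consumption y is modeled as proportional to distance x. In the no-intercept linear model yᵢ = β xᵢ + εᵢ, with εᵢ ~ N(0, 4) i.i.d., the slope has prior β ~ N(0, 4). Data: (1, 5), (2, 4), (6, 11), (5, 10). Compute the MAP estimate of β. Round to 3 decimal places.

log p(β | y) = −Σ(yᵢ − βxᵢ)²/(2·4) − β²/(2·4) + const.
Setting the derivative to zero: Σxᵢ(yᵢ − βxᵢ)/4 − β/4 = 0, so β = Σxᵢyᵢ / (Σxᵢ² + σ²/τ²).
Σxᵢyᵢ = 1·5 + 2·4 + 6·11 + 5·10 = 129; Σxᵢ² = 66; σ²/τ² = 1.
β̂_MAP = 129 / (66 + 1) = 129/67 ≈ 1.925.

β̂_MAP = 1.925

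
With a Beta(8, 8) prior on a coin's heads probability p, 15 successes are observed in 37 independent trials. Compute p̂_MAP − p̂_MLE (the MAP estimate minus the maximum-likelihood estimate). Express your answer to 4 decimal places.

Posterior is Beta(23, 30); MAP = (23−1)/(53−2) = 22/51 ≈ 0.43137.
MLE ignores the prior: p̂_MLE = k/n = 15/37 ≈ 0.40541.
Difference = 22/51 − 15/37 = 49/1887 ≈ 0.0260.

MAP − MLE = 0.0260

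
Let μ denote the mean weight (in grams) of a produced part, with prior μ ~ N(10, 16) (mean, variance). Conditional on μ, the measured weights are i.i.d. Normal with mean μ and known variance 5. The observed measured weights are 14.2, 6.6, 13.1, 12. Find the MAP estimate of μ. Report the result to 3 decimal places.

μ̂_MAP = 11.368

n = 4; x̄ = (14.2 + 6.6 + 13.1 + 12)/4 = 45.9/4 = 11.475.
For a Normal prior and Normal likelihood with known variance, the posterior is Normal; its mode equals its mean, the precision-weighted average.
Prior precision 1/σ₀² = 1/16 = 0.0625; data precision n/σ² = 4/5 = 0.8.
μ̂ = (0.0625·10 + 0.8·11.475) / (0.0625 + 0.8) = 9.805/0.8625 = 3922/345 ≈ 11.368.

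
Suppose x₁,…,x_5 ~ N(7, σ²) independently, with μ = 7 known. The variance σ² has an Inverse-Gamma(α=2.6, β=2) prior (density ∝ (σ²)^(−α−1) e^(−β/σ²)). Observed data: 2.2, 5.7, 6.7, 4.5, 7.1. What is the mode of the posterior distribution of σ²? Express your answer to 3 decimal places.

Sum of squared deviations about the known mean: SS = (2.2−7)² + (5.7−7)² + (6.7−7)² + (4.5−7)² + (7.1−7)² = 31.08.
The Normal likelihood contributes (σ²)^(−n/2) exp(−SS/(2σ²)), so the posterior is Inverse-Gamma(α + n/2, β + SS/2) = Inverse-Gamma(5.1, 17.54).
The mode of Inverse-Gamma(a, b) is b/(a+1) = 17.54/6.1 ≈ 2.875.

σ̂²_MAP = 2.875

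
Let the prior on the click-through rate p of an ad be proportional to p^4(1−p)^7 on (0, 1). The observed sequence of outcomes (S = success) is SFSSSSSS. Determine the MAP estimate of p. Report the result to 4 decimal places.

p̂_MAP = 0.5789

The prior density ∝ p^4(1−p)^7 is the kernel of Beta(5, 8).
Data: 7 successes in 8 trials (from the sequence). The binomial likelihood contributes p^7(1−p)^1, so the posterior is Beta(5+7, 8+1) = Beta(12, 9).
For Beta(a, b) with a, b > 1 the mode is (a−1)/(a+b−2) = 11/19 ≈ 0.5789.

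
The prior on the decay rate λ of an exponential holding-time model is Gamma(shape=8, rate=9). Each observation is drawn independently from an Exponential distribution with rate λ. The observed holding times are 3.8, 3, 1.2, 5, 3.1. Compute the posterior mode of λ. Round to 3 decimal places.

λ̂_MAP = 0.478

The Exponential(rate=λ) likelihood is ∝ λ^n e^(−λΣtᵢ). Here n = 5 and Σtᵢ = 3.8 + 3 + 1.2 + 5 + 3.1 = 16.1.
Posterior ∝ λ^7e^(−9λ) · λ^5e^(−16.1λ) = λ^12e^(−25.1λ), i.e. Gamma(13, 25.1).
Mode = (a−1)/b = 12/25.1 ≈ 0.478.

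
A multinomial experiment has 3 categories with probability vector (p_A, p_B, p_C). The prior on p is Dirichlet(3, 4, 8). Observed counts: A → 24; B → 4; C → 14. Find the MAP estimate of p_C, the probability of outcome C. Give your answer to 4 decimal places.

The posterior is Dirichlet(αᵢ + nᵢ) = Dirichlet(27, 8, 22).
For a Dirichlet(a₁,…,a_K) with all aᵢ > 1, the mode has j-th component (aⱼ − 1)/(Σaᵢ − K).
Here Σaᵢ = 57 and K = 3, so p_C = (22 − 1)/(57 − 3) = 21/54 ≈ 0.3889.

MAP estimate of p_C = 0.3889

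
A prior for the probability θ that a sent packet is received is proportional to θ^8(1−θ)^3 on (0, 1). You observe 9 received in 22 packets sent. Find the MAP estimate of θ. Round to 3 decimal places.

θ̂_MAP = 0.515

The prior density ∝ θ^8(1−θ)^3 is the kernel of Beta(9, 4).
Data: 9 successes in 22 trials. The binomial likelihood contributes θ^9(1−θ)^13, so the posterior is Beta(9+9, 4+13) = Beta(18, 17).
For Beta(a, b) with a, b > 1 the mode is (a−1)/(a+b−2) = 17/33 ≈ 0.515.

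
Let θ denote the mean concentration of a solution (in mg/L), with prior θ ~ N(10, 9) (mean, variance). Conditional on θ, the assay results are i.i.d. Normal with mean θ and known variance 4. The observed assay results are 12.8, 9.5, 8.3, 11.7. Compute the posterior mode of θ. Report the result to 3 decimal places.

θ̂_MAP = 10.518

n = 4; x̄ = (12.8 + 9.5 + 8.3 + 11.7)/4 = 42.3/4 = 10.575.
For a Normal prior and Normal likelihood with known variance, the posterior is Normal; its mode equals its mean, the precision-weighted average.
Prior precision 1/σ₀² = 1/9; data precision n/σ² = 4/4 = 1.
θ̂ = ((1/9)·10 + 1·10.575) / (1/9 + 1) = (4207/360)/(10/9) = 10.5175 ≈ 10.518.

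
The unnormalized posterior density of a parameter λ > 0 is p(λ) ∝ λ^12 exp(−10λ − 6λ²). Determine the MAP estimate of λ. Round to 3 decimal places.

λ̂_MAP = 0.667

ℓ'(λ) = 12/λ − 10 − 12λ. Setting this to zero and multiplying by λ: 12λ² + 10λ − 12 = 0.
λ = (−10 + √(10² + 4·12·12)) / (2·12) = (−10 + √676) / 24 = (−10 + 26)/24 = 2/3.
ℓ''(λ) = −12/λ² − 12 < 0, confirming a maximum.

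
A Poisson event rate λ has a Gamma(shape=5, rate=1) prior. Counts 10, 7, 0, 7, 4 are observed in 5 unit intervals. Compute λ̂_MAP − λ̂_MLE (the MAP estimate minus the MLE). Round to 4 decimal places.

MAP − MLE = -0.2667

Σxᵢ = 28. Posterior is Gamma(33, 6); MAP = (33−1)/6 = 32/6 ≈ 5.33333.
MLE = x̄ = 28/5 ≈ 5.60000.
Difference = 32/6 − 28/5 = -4/15 ≈ -0.2667.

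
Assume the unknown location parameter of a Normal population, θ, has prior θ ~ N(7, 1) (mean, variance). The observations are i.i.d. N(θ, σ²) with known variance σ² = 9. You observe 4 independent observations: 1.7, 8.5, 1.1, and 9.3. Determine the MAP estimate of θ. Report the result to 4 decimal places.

n = 4; x̄ = (1.7 + 8.5 + 1.1 + 9.3)/4 = 20.6/4 = 5.15.
For a Normal prior and Normal likelihood with known variance, the posterior is Normal; its mode equals its mean, the precision-weighted average.
Prior precision 1/σ₀² = 1/1 = 1; data precision n/σ² = 4/9.
θ̂ = (1·7 + (4/9)·5.15) / (1 + 4/9) = (418/45)/(13/9) = 418/65 ≈ 6.4308.

θ̂_MAP = 6.4308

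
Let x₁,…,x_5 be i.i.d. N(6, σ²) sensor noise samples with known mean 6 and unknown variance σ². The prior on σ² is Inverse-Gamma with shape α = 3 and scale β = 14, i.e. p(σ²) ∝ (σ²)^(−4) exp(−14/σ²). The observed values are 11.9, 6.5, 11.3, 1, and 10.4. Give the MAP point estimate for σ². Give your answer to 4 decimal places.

Sum of squared deviations about the known mean: SS = (11.9−6)² + (6.5−6)² + (11.3−6)² + (1−6)² + (10.4−6)² = 107.51.
The Normal likelihood contributes (σ²)^(−n/2) exp(−SS/(2σ²)), so the posterior is Inverse-Gamma(α + n/2, β + SS/2) = Inverse-Gamma(5.5, 67.755).
The mode of Inverse-Gamma(a, b) is b/(a+1) = 67.755/6.5 ≈ 10.4238.

σ̂²_MAP = 10.4238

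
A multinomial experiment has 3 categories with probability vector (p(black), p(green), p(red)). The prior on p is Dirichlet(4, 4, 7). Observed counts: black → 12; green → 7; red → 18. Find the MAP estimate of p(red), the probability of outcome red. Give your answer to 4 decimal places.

MAP estimate of p(red) = 0.4898

The posterior is Dirichlet(αᵢ + nᵢ) = Dirichlet(16, 11, 25).
For a Dirichlet(a₁,…,a_K) with all aᵢ > 1, the mode has j-th component (aⱼ − 1)/(Σaᵢ − K).
Here Σaᵢ = 52 and K = 3, so p(red) = (25 − 1)/(52 − 3) = 24/49 ≈ 0.4898.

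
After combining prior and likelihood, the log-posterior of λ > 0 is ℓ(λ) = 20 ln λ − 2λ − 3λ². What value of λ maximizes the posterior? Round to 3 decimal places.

λ̂_MAP = 1.667

ℓ'(λ) = 20/λ − 2 − 6λ. Setting this to zero and multiplying by λ: 6λ² + 2λ − 20 = 0.
λ = (−2 + √(2² + 4·6·20)) / (2·6) = (−2 + √484) / 12 = (−2 + 22)/12 = 5/3.
ℓ''(λ) = −20/λ² − 6 < 0, confirming a maximum.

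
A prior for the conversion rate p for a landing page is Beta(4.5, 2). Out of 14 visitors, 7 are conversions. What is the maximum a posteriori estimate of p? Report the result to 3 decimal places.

p̂_MAP = 0.568

Prior: Beta(4.5, 2).
Data: 7 successes in 14 trials. The binomial likelihood contributes p^7(1−p)^7, so the posterior is Beta(4.5+7, 2+7) = Beta(11.5, 9).
For Beta(a, b) with a, b > 1 the mode is (a−1)/(a+b−2) = 10.5/18.5 ≈ 0.568.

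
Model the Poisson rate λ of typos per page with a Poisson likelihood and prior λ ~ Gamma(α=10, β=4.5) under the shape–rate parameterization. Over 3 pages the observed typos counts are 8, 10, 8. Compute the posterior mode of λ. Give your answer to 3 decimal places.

Σxᵢ = 8+10+8 = 26, with n = 3.
Posterior ∝ λ^9e^(−4.5λ) · λ^26e^(−3λ) = λ^35e^(−7.5λ), i.e. Gamma(shape=36, rate=7.5).
The mode of a Gamma(a, b) with a ≥ 1 (shape–rate) is (a−1)/b = 35/7.5 ≈ 4.667.

λ̂_MAP = 4.667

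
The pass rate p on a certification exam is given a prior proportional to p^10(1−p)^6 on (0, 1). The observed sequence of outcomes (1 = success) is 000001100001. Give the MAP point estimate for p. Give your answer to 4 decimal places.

p̂_MAP = 0.4643

The prior density ∝ p^10(1−p)^6 is the kernel of Beta(11, 7).
Data: 3 successes in 12 trials (from the sequence). The binomial likelihood contributes p^3(1−p)^9, so the posterior is Beta(11+3, 7+9) = Beta(14, 16).
For Beta(a, b) with a, b > 1 the mode is (a−1)/(a+b−2) = 13/28 ≈ 0.4643.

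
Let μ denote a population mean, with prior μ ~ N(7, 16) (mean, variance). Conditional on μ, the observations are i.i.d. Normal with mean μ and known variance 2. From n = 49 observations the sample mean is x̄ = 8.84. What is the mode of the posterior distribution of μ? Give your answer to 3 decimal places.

μ̂_MAP = 8.835

n = 49, x̄ = 8.84.
For a Normal prior and Normal likelihood with known variance, the posterior is Normal; its mode equals its mean, the precision-weighted average.
Prior precision 1/σ₀² = 1/16 = 0.0625; data precision n/σ² = 49/2 = 24.5.
μ̂ = (0.0625·7 + 24.5·8.84) / (0.0625 + 24.5) = 217.0175/24.5625 = 86807/9825 ≈ 8.835.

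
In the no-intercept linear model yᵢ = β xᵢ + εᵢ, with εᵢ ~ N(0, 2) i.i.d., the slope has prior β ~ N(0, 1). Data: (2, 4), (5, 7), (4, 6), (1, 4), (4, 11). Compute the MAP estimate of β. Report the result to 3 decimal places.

β̂_MAP = 1.797

log p(β | y) = −Σ(yᵢ − βxᵢ)²/(2·2) − β²/(2·1) + const.
Setting the derivative to zero: Σxᵢ(yᵢ − βxᵢ)/2 − β/1 = 0, so β = Σxᵢyᵢ / (Σxᵢ² + σ²/τ²).
Σxᵢyᵢ = 2·4 + 5·7 + 4·6 + 1·4 + 4·11 = 115; Σxᵢ² = 62; σ²/τ² = 2.
β̂_MAP = 115 / (62 + 2) = 115/64 ≈ 1.797.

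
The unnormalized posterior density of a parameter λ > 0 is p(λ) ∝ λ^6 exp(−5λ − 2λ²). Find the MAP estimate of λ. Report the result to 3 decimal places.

λ̂_MAP = 0.750

ℓ'(λ) = 6/λ − 5 − 4λ. Setting this to zero and multiplying by λ: 4λ² + 5λ − 6 = 0.
λ = (−5 + √(5² + 4·4·6)) / (2·4) = (−5 + √121) / 8 = (−5 + 11)/8 = 3/4.
ℓ''(λ) = −6/λ² − 4 < 0, confirming a maximum.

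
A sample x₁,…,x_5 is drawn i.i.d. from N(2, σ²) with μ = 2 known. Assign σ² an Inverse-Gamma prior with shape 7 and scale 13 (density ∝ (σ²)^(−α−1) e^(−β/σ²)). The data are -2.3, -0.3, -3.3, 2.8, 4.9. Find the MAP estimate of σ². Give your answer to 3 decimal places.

σ̂²_MAP = 4.139

Sum of squared deviations about the known mean: SS = (-2.3−2)² + (-0.3−2)² + (-3.3−2)² + (2.8−2)² + (4.9−2)² = 60.92.
The Normal likelihood contributes (σ²)^(−n/2) exp(−SS/(2σ²)), so the posterior is Inverse-Gamma(α + n/2, β + SS/2) = Inverse-Gamma(9.5, 43.46).
The mode of Inverse-Gamma(a, b) is b/(a+1) = 43.46/10.5 ≈ 4.139.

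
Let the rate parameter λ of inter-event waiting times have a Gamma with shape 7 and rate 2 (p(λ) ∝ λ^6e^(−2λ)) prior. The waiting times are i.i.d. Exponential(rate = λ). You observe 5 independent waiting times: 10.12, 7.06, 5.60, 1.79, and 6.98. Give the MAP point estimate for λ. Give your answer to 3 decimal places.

The Exponential(rate=λ) likelihood is ∝ λ^n e^(−λΣtᵢ). Here n = 5 and Σtᵢ = 10.12 + 7.06 + 5.60 + 1.79 + 6.98 = 31.55.
Posterior ∝ λ^6e^(−2λ) · λ^5e^(−31.55λ) = λ^11e^(−33.55λ), i.e. Gamma(12, 33.55).
Mode = (a−1)/b = 11/33.55 ≈ 0.328.

λ̂_MAP = 0.328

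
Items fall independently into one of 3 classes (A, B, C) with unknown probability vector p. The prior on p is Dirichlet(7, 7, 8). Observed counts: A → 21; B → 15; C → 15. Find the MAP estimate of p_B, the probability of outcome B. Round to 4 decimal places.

MAP estimate of p_B = 0.3000

The posterior is Dirichlet(αᵢ + nᵢ) = Dirichlet(28, 22, 23).
For a Dirichlet(a₁,…,a_K) with all aᵢ > 1, the mode has j-th component (aⱼ − 1)/(Σaᵢ − K).
Here Σaᵢ = 73 and K = 3, so p_B = (22 − 1)/(73 − 3) = 21/70 ≈ 0.3000.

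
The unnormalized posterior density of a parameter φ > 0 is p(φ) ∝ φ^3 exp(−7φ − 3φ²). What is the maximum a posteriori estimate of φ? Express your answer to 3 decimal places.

ℓ'(φ) = 3/φ − 7 − 6φ. Setting this to zero and multiplying by φ: 6φ² + 7φ − 3 = 0.
φ = (−7 + √(7² + 4·6·3)) / (2·6) = (−7 + √121) / 12 = (−7 + 11)/12 = 1/3.
ℓ''(φ) = −3/φ² − 6 < 0, confirming a maximum.

φ̂_MAP = 0.333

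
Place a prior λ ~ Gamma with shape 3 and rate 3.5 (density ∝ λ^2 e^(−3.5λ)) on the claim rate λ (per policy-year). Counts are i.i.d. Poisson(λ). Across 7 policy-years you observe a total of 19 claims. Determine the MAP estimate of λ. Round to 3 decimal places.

Σxᵢ = 19, n = 7.
Posterior ∝ λ^2e^(−3.5λ) · λ^19e^(−7λ) = λ^21e^(−10.5λ), i.e. Gamma(shape=22, rate=10.5).
The mode of a Gamma(a, b) with a ≥ 1 (shape–rate) is (a−1)/b = 21/10.5 ≈ 2.000.

λ̂_MAP = 2.000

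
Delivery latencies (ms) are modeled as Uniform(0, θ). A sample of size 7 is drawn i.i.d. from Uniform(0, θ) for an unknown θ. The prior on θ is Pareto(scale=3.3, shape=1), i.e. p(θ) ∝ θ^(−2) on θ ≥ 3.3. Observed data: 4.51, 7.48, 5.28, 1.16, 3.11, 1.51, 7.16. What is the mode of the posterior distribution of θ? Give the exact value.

θ̂_MAP = 7.48

The Uniform(0, θ) likelihood is θ^(−n) for θ ≥ max(xᵢ), zero otherwise. Here max(xᵢ) = 7.48.
Posterior ∝ θ^(−2) · θ^(−7) = θ^(−9) on θ ≥ max(3.3, 7.48) = 7.48.
This density is strictly decreasing in θ, so the posterior mode lies at the lower boundary of the support.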